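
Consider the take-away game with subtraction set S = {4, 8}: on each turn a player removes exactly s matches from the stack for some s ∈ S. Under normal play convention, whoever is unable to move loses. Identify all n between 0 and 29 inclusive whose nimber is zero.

n :  0  1  2  3  4  5  6  7  8  9 10 11 12 13 14 15 16 17 18 19 20 21 22 23 24 25 26 27 28 29
G :  0  0  0  0  1  1  1  1  2  2  2  2  0  0  0  0  1  1  1  1  2  2  2  2  0  0  0  0  1  1
P-positions are exactly the n with G(n) = 0.

0, 1, 2, 3, 12, 13, 14, 15, 24, 25, 26, 27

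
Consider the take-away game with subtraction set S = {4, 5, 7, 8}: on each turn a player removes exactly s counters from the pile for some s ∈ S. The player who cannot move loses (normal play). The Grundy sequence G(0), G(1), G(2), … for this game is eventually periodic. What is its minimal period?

12

G(0) = 0
G(1) = mex{} = 0
G(2) = mex{} = 0
G(3) = mex{} = 0
G(4) = mex{0} = 1
G(5) = mex{0,0} = 1
G(6) = mex{0,0} = 1
G(7) = mex{0,0,0} = 1
G(8) = mex{1,0,0,0} = 2
G(9) = mex{1,1,0,0} = 2
G(10) = mex{1,1,0,0} = 2
G(11) = mex{1,1,1,0} = 2
G(12) = mex{2,1,1,1} = 0
G(13) = mex{2,2,1,1} = 0
G(14) = mex{2,2,1,1} = 0
G(15) = mex{2,2,2,1} = 0
G(16) = mex{0,2,2,2} = 1
G(17) = mex{0,0,2,2} = 1
G(18) = mex{0,0,2,2} = 1
G(19) = mex{0,0,0,2} = 1
G(20) = mex{1,0,0,0} = 2
G(21) = mex{1,1,0,0} = 2
G(22) = mex{1,1,0,0} = 2
G(23) = mex{1,1,1,0} = 2
G(24) = mex{2,1,1,1} = 0
G(25) = mex{2,2,1,1} = 0
G(n+12) = G(n) holds for n = 0,…,7 (a full window of length max(S) = 8), so the sequence is purely periodic with period 12.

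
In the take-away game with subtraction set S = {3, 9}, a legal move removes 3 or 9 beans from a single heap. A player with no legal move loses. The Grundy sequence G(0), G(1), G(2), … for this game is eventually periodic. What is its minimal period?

n :  0  1  2  3  4  5  6  7  8  9 10 11 12 13 14 15 16
G :  0  0  0  1  1  1  0  0  0  1  1  1  0  0  0  1  1
G(n+6) = G(n) holds for n = 0,…,8 (a full window of length max(S) = 9), so the sequence is purely periodic with period 6.

6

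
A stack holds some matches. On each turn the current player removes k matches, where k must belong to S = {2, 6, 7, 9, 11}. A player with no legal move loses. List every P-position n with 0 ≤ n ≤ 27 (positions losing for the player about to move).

n :  0  1  2  3  4  5  6  7  8  9 10 11 12 13 14 15 16 17 18 19 20 21 22 23 24 25 26 27
G :  0  0  1  1  0  0  1  1  2  2  3  3  2  2  3  3  4  0  0  1  1  0  0  1  1  2  2  3
P-positions are exactly the n with G(n) = 0.

0, 1, 4, 5, 17, 18, 21, 22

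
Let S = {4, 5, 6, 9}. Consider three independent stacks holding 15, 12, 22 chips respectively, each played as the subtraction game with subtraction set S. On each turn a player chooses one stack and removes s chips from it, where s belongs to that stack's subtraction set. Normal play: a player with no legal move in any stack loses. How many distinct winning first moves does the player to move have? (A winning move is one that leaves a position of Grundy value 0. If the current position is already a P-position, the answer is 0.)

2

All stacks use S = {4, 5, 6, 9}:
G(0) = 0
G(1) = mex{} = 0
G(2) = mex{} = 0
G(3) = mex{} = 0
G(4) = mex{0} = 1
G(5) = mex{0,0} = 1
G(6) = mex{0,0,0} = 1
G(7) = mex{0,0,0} = 1
G(8) = mex{1,0,0} = 2
G(9) = mex{1,1,0,0} = 2
G(10) = mex{1,1,1,0} = 2
G(11) = mex{1,1,1,0} = 2
G(12) = mex{2,1,1,0} = 3
G(13) = mex{2,2,1,1} = 0
G(14) = mex{2,2,2,1} = 0
G(15) = mex{2,2,2,1} = 0
G(16) = mex{3,2,2,1} = 0
G(17) = mex{0,3,2,2} = 1
G(18) = mex{0,0,3,2} = 1
G(19) = mex{0,0,0,2} = 1
G(20) = mex{0,0,0,2} = 1
G(21) = mex{1,0,0,3} = 2
G(22) = mex{1,1,0,0} = 2
Stack A: G(15) = 0.
Stack B: G(12) = 3.
Stack C: G(22) = 2.
Combined Grundy value = 0 ⊕ 3 ⊕ 2 = 1.
A winning move leaves total XOR = 0, i.e. changes one component's Grundy value g to g ⊕ X where X is the current total.
Stack A: need g' = 0⊕1 = 1. Options: 15−4→G=2, 15−5→G=2, 15−6→G=2, 15−9→G=1. Hits: 1.
Stack B: need g' = 3⊕1 = 2. Options: 12−4→G=2, 12−5→G=1, 12−6→G=1, 12−9→G=0. Hits: 1.
Stack C: need g' = 2⊕1 = 3. Options: 22−4→G=1, 22−5→G=1, 22−6→G=0, 22−9→G=0. Hits: 0.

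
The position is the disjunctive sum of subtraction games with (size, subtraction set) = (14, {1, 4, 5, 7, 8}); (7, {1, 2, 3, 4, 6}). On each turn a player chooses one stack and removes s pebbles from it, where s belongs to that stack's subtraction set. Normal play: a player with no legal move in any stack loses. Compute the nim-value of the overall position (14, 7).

Stack A, S = {1, 4, 5, 7, 8}:
n :  0  1  2  3  4  5  6  7  8  9 10 11 12 13 14
G :  0  1  0  1  2  3  2  3  4  5  4  0  1  0  1
G_A(14) = 1.
Stack B, S = {1, 2, 3, 4, 6}:
G(0) = 0
G(1) = mex{0} = 1
G(2) = mex{1,0} = 2
G(3) = mex{2,1,0} = 3
G(4) = mex{3,2,1,0} = 4
G(5) = mex{4,3,2,1} = 0
G(6) = mex{0,4,3,2,0} = 1
G(7) = mex{1,0,4,3,1} = 2
G_B(7) = 2.
Combined Grundy value = 1 ⊕ 2 = 3.

3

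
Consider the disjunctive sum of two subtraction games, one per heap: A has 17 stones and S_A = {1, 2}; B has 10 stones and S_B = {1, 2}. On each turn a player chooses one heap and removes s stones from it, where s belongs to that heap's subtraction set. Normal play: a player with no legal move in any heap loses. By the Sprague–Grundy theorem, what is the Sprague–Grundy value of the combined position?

Heap A, S = {1, 2}:
G(0) = 0
G(1) = mex{0} = 1
G(2) = mex{1,0} = 2
G(3) = mex{2,1} = 0
G(4) = mex{0,2} = 1
G(5) = mex{1,0} = 2
G(6) = mex{2,1} = 0
G(7) = mex{0,2} = 1
G(8) = mex{1,0} = 2
G(9) = mex{2,1} = 0
G(10) = mex{0,2} = 1
G(11) = mex{1,0} = 2
G(12) = mex{2,1} = 0
G(13) = mex{0,2} = 1
G(14) = mex{1,0} = 2
G(15) = mex{2,1} = 0
G(16) = mex{0,2} = 1
G(17) = mex{1,0} = 2
G_A(17) = 2.
Heap B, S = {1, 2}:
G(0) = 0
G(1) = mex{0} = 1
G(2) = mex{1,0} = 2
G(3) = mex{2,1} = 0
G(4) = mex{0,2} = 1
G(5) = mex{1,0} = 2
G(6) = mex{2,1} = 0
G(7) = mex{0,2} = 1
G(8) = mex{1,0} = 2
G(9) = mex{2,1} = 0
G(10) = mex{0,2} = 1
G_B(10) = 1.
Combined Grundy value = 2 ⊕ 1 = 3.

3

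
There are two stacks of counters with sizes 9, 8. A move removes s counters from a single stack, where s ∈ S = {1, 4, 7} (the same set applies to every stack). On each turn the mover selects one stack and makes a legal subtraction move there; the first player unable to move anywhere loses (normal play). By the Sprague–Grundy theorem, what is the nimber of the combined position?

All stacks use S = {1, 4, 7}:
n : 0 1 2 3 4 5 6 7 8 9
G : 0 1 0 1 2 0 1 2 0 1
Stack A: G(9) = 1.
Stack B: G(8) = 0.
Combined Grundy value = 1 ⊕ 0 = 1.

1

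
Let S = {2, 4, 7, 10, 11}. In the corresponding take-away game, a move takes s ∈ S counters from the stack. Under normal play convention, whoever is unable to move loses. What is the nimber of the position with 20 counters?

n :  0  1  2  3  4  5  6  7  8  9 10 11 12 13 14 15 16 17 18 19 20
G :  0  0  1  1  2  2  0  3  1  0  2  1  3  2  0  0  1  1  2  2  3

3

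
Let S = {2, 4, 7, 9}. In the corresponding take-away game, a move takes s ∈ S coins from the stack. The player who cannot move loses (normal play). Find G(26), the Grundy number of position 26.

n :  0  1  2  3  4  5  6  7  8  9 10 11 12 13 14 15 16 17 18 19 20 21 22 23 24 25 26
G :  0  0  1  1  2  2  0  3  1  4  2  0  0  1  1  2  2  0  3  1  4  2  0  0  1  1  2

2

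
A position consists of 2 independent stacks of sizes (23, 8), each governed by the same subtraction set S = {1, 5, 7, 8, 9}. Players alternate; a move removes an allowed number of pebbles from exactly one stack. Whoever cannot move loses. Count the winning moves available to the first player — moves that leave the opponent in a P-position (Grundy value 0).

4

All stacks use S = {1, 5, 7, 8, 9}:
n :  0  1  2  3  4  5  6  7  8  9 10 11 12 13 14 15 16 17 18 19 20 21 22 23
G :  0  1  0  1  0  1  0  1  2  3  2  3  2  3  2  3  0  1  0  1  0  1  0  1
Stack A: G(23) = 1.
Stack B: G(8) = 2.
Combined Grundy value = 1 ⊕ 2 = 3.
A winning move leaves total XOR = 0, i.e. changes one component's Grundy value g to g ⊕ X where X is the current total.
Stack A: need g' = 1⊕3 = 2. Options: 23−1→G=0, 23−5→G=0, 23−7→G=0, 23−8→G=3, 23−9→G=2. Hits: 1.
Stack B: need g' = 2⊕3 = 1. Options: 8−1→G=1, 8−5→G=1, 8−7→G=1, 8−8→G=0. Hits: 3.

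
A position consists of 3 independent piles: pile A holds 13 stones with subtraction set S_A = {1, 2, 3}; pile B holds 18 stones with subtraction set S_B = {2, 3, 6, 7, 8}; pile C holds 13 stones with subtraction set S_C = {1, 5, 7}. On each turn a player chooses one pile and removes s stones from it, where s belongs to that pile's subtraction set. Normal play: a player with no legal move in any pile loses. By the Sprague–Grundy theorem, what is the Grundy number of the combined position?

Pile A, S = {1, 2, 3}:
n :  0  1  2  3  4  5  6  7  8  9 10 11 12 13
G :  0  1  2  3  0  1  2  3  0  1  2  3  0  1
G_A(13) = 1.
Pile B, S = {2, 3, 6, 7, 8}:
n :  0  1  2  3  4  5  6  7  8  9 10 11 12 13 14 15 16 17 18
G :  0  0  1  1  2  0  3  1  2  2  0  3  1  2  0  0  1  1  2
G_B(18) = 2.
Pile C, S = {1, 5, 7}:
n :  0  1  2  3  4  5  6  7  8  9 10 11 12 13
G :  0  1  0  1  0  1  0  1  0  1  0  1  0  1
G_C(13) = 1.
Combined Grundy value = 1 ⊕ 2 ⊕ 1 = 2.

2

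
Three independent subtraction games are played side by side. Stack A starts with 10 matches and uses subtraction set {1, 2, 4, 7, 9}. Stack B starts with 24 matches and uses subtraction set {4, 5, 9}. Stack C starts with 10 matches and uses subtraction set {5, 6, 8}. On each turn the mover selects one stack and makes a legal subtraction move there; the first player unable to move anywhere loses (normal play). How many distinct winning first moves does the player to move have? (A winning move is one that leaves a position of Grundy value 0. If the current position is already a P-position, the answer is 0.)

2

Stack A, S = {1, 2, 4, 7, 9}:
G(0) = 0
G(1) = mex{0} = 1
G(2) = mex{1,0} = 2
G(3) = mex{2,1} = 0
G(4) = mex{0,2,0} = 1
G(5) = mex{1,0,1} = 2
G(6) = mex{2,1,2} = 0
G(7) = mex{0,2,0,0} = 1
G(8) = mex{1,0,1,1} = 2
G(9) = mex{2,1,2,2,0} = 3
G(10) = mex{3,2,0,0,1} = 4
G_A(10) = 4.
Stack B, S = {4, 5, 9}:
n :  0  1  2  3  4  5  6  7  8  9 10 11 12 13 14 15 16 17 18 19 20 21 22 23 24
G :  0  0  0  0  1  1  1  1  2  2  2  2  3  0  0  0  0  1  1  1  1  2  2  2  2
G_B(24) = 2.
Stack C, S = {5, 6, 8}:
G(0) = 0
G(1) = mex{} = 0
G(2) = mex{} = 0
G(3) = mex{} = 0
G(4) = mex{} = 0
G(5) = mex{0} = 1
G(6) = mex{0,0} = 1
G(7) = mex{0,0} = 1
G(8) = mex{0,0,0} = 1
G(9) = mex{0,0,0} = 1
G(10) = mex{1,0,0} = 2
G_C(10) = 2.
Combined Grundy value = 4 ⊕ 2 ⊕ 2 = 4.
A winning move leaves total XOR = 0, i.e. changes one component's Grundy value g to g ⊕ X where X is the current total.
Stack A: need g' = 4⊕4 = 0. Options: 10−1→G=3, 10−2→G=2, 10−4→G=0, 10−7→G=0, 10−9→G=1. Hits: 2.
Stack B: need g' = 2⊕4 = 6. Options: 24−4→G=1, 24−5→G=1, 24−9→G=0. Hits: 0.
Stack C: need g' = 2⊕4 = 6. Options: 10−5→G=1, 10−6→G=0, 10−8→G=0. Hits: 0.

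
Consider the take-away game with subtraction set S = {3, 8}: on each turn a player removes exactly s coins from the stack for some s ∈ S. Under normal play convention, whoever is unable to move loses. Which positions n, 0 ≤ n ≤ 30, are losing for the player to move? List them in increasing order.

G(0) = 0
G(1) = mex{} = 0
G(2) = mex{} = 0
G(3) = mex{0} = 1
G(4) = mex{0} = 1
G(5) = mex{0} = 1
G(6) = mex{1} = 0
G(7) = mex{1} = 0
G(8) = mex{1,0} = 2
G(9) = mex{0,0} = 1
G(10) = mex{0,0} = 1
G(11) = mex{2,1} = 0
G(12) = mex{1,1} = 0
G(13) = mex{1,1} = 0
G(14) = mex{0,0} = 1
G(15) = mex{0,0} = 1
G(16) = mex{0,2} = 1
G(17) = mex{1,1} = 0
G(18) = mex{1,1} = 0
G(19) = mex{1,0} = 2
G(20) = mex{0,0} = 1
G(21) = mex{0,0} = 1
G(22) = mex{2,1} = 0
G(23) = mex{1,1} = 0
G(24) = mex{1,1} = 0
G(25) = mex{0,0} = 1
G(26) = mex{0,0} = 1
G(27) = mex{0,2} = 1
G(28) = mex{1,1} = 0
G(29) = mex{1,1} = 0
G(30) = mex{1,0} = 2
P-positions are exactly the n with G(n) = 0.

0, 1, 2, 6, 7, 11, 12, 13, 17, 18, 22, 23, 24, 28, 29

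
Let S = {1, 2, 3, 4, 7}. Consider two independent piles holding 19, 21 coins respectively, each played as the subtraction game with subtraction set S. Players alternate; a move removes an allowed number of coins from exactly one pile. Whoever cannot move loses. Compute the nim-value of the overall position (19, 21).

All piles use S = {1, 2, 3, 4, 7}:
n :  0  1  2  3  4  5  6  7  8  9 10 11 12 13 14 15 16 17 18 19 20 21
G :  0  1  2  3  4  0  1  2  3  4  0  1  2  3  4  0  1  2  3  4  0  1
Pile A: G(19) = 4.
Pile B: G(21) = 1.
Combined Grundy value = 4 ⊕ 1 = 5.

5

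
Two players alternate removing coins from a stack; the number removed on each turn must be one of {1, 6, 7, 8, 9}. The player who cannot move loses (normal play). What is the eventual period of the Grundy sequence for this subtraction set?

n :  0  1  2  3  4  5  6  7  8  9 10 11 12 13 14 15 16 17 18 19 20 21 22 23 24 25 26 27 28 29
G :  0  1  0  1  0  1  2  3  2  3  2  3  4  5  0  1  0  1  0  1  2  3  2  3  2  3  4  5  0  1
G(n+14) = G(n) holds for n = 0,…,8 (a full window of length max(S) = 9), so the sequence is purely periodic with period 14.

14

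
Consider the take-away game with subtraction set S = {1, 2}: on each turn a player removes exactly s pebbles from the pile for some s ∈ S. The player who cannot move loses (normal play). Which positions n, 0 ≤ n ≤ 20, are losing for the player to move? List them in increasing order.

0, 3, 6, 9, 12, 15, 18

n :  0  1  2  3  4  5  6  7  8  9 10 11 12 13 14 15 16 17 18 19 20
G :  0  1  2  0  1  2  0  1  2  0  1  2  0  1  2  0  1  2  0  1  2
P-positions are exactly the n with G(n) = 0.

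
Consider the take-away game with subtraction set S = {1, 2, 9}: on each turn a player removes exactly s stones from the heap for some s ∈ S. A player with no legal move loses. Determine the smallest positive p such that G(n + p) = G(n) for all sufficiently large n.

n :  0  1  2  3  4  5  6  7  8  9 10 11 12 13 14 15 16 17 18 19 20 21
G :  0  1  2  0  1  2  0  1  2  3  0  1  2  0  1  2  0  1  2  3  0  1
G(n+10) = G(n) holds for n = 0,…,8 (a full window of length max(S) = 9), so the sequence is purely periodic with period 10.

10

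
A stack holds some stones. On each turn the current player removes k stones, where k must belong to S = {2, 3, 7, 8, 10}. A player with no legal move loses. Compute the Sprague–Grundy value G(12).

n :  0  1  2  3  4  5  6  7  8  9 10 11 12
G :  0  0  1  1  2  0  0  1  1  2  2  3  3

3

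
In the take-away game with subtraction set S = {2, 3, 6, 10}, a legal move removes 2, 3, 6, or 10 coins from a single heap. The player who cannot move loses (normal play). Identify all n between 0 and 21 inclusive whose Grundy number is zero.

G(0) = 0
G(1) = mex{} = 0
G(2) = mex{0} = 1
G(3) = mex{0,0} = 1
G(4) = mex{1,0} = 2
G(5) = mex{1,1} = 0
G(6) = mex{2,1,0} = 3
G(7) = mex{0,2,0} = 1
G(8) = mex{3,0,1} = 2
G(9) = mex{1,3,1} = 0
G(10) = mex{2,1,2,0} = 3
G(11) = mex{0,2,0,0} = 1
G(12) = mex{3,0,3,1} = 2
G(13) = mex{1,3,1,1} = 0
G(14) = mex{2,1,2,2} = 0
G(15) = mex{0,2,0,0} = 1
G(16) = mex{0,0,3,3} = 1
G(17) = mex{1,0,1,1} = 2
G(18) = mex{1,1,2,2} = 0
G(19) = mex{2,1,0,0} = 3
G(20) = mex{0,2,0,3} = 1
G(21) = mex{3,0,1,1} = 2
P-positions are exactly the n with G(n) = 0.

0, 1, 5, 9, 13, 14, 18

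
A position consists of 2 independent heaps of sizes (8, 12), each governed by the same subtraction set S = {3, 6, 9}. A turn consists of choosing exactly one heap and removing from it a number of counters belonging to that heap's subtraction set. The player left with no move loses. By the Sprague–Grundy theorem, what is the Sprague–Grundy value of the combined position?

2

All heaps use S = {3, 6, 9}:
G(0) = 0
G(1) = mex{} = 0
G(2) = mex{} = 0
G(3) = mex{0} = 1
G(4) = mex{0} = 1
G(5) = mex{0} = 1
G(6) = mex{1,0} = 2
G(7) = mex{1,0} = 2
G(8) = mex{1,0} = 2
G(9) = mex{2,1,0} = 3
G(10) = mex{2,1,0} = 3
G(11) = mex{2,1,0} = 3
G(12) = mex{3,2,1} = 0
Heap A: G(8) = 2.
Heap B: G(12) = 0.
Combined Grundy value = 2 ⊕ 0 = 2.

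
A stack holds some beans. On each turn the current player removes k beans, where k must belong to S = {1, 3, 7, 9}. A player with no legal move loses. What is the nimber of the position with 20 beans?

n :  0  1  2  3  4  5  6  7  8  9 10 11 12 13 14 15 16 17 18 19 20
G :  0  1  0  1  0  1  0  1  0  1  0  1  0  1  0  1  0  1  0  1  0

0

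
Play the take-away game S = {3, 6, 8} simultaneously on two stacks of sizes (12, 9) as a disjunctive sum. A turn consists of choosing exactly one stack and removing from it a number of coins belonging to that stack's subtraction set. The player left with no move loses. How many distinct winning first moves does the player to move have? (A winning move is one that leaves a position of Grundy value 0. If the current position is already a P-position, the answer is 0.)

All stacks use S = {3, 6, 8}:
G(0) = 0
G(1) = mex{} = 0
G(2) = mex{} = 0
G(3) = mex{0} = 1
G(4) = mex{0} = 1
G(5) = mex{0} = 1
G(6) = mex{1,0} = 2
G(7) = mex{1,0} = 2
G(8) = mex{1,0,0} = 2
G(9) = mex{2,1,0} = 3
G(10) = mex{2,1,0} = 3
G(11) = mex{2,1,1} = 0
G(12) = mex{3,2,1} = 0
Stack A: G(12) = 0.
Stack B: G(9) = 3.
Combined Grundy value = 0 ⊕ 3 = 3.
A winning move leaves total XOR = 0, i.e. changes one component's Grundy value g to g ⊕ X where X is the current total.
Stack A: need g' = 0⊕3 = 3. Options: 12−3→G=3, 12−6→G=2, 12−8→G=1. Hits: 1.
Stack B: need g' = 3⊕3 = 0. Options: 9−3→G=2, 9−6→G=1, 9−8→G=0. Hits: 1.

2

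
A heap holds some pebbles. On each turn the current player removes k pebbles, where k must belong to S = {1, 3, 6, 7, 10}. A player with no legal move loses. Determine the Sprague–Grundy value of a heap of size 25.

4

n :  0  1  2  3  4  5  6  7  8  9 10 11 12 13 14 15 16 17 18 19 20 21 22 23 24 25
G :  0  1  0  1  0  1  2  3  2  3  2  3  4  0  1  0  1  0  1  2  3  2  3  2  3  4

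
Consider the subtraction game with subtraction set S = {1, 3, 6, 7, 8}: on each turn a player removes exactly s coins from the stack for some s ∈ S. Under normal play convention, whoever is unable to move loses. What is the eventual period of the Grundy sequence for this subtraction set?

n :  0  1  2  3  4  5  6  7  8  9 10 11 12 13 14 15 16 17 18 19 20 21 22 23 24 25 26 27
G :  0  1  0  1  0  1  2  3  2  3  2  3  4  0  1  0  1  0  1  2  3  2  3  2  3  4  0  1
G(n+13) = G(n) holds for n = 0,…,7 (a full window of length max(S) = 8), so the sequence is purely periodic with period 13.

13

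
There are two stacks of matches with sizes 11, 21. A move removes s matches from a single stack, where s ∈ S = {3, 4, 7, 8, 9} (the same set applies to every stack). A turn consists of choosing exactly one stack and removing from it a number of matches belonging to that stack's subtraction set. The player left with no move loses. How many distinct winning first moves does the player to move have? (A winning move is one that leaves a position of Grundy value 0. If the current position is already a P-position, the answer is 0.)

0

All stacks use S = {3, 4, 7, 8, 9}:
n :  0  1  2  3  4  5  6  7  8  9 10 11 12 13 14 15 16 17 18 19 20 21
G :  0  0  0  1  1  1  2  2  2  3  3  3  0  0  0  1  1  1  2  2  2  3
Stack A: G(11) = 3.
Stack B: G(21) = 3.
Combined Grundy value = 3 ⊕ 3 = 0.
A winning move leaves total XOR = 0, i.e. changes one component's Grundy value g to g ⊕ X where X is the current total.
Stack A: target g' = 3⊕0 = 3, but every legal move changes the Grundy value (mex property), so 0 moves.
Stack B: target g' = 3⊕0 = 3, but every legal move changes the Grundy value (mex property), so 0 moves.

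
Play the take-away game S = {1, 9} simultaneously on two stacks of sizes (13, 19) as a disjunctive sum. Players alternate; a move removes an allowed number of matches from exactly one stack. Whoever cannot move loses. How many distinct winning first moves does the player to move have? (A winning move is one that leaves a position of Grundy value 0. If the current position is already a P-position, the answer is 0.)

All stacks use S = {1, 9}:
G(0) = 0
G(1) = mex{0} = 1
G(2) = mex{1} = 0
G(3) = mex{0} = 1
G(4) = mex{1} = 0
G(5) = mex{0} = 1
G(6) = mex{1} = 0
G(7) = mex{0} = 1
G(8) = mex{1} = 0
G(9) = mex{0,0} = 1
G(10) = mex{1,1} = 0
G(11) = mex{0,0} = 1
G(12) = mex{1,1} = 0
G(13) = mex{0,0} = 1
G(14) = mex{1,1} = 0
G(15) = mex{0,0} = 1
G(16) = mex{1,1} = 0
G(17) = mex{0,0} = 1
G(18) = mex{1,1} = 0
G(19) = mex{0,0} = 1
Stack A: G(13) = 1.
Stack B: G(19) = 1.
Combined Grundy value = 1 ⊕ 1 = 0.
A winning move leaves total XOR = 0, i.e. changes one component's Grundy value g to g ⊕ X where X is the current total.
Stack A: target g' = 1⊕0 = 1, but every legal move changes the Grundy value (mex property), so 0 moves.
Stack B: target g' = 1⊕0 = 1, but every legal move changes the Grundy value (mex property), so 0 moves.

0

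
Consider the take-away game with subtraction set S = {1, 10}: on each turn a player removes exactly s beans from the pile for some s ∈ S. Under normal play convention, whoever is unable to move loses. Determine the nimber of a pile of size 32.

n :  0  1  2  3  4  5  6  7  8  9 10 11 12 13 14 15 16 17 18 19 20 21 22 23 24 25 26 27 28 29 30 31 32
G :  0  1  0  1  0  1  0  1  0  1  2  0  1  0  1  0  1  0  1  0  1  2  0  1  0  1  0  1  0  1  0  1  2

2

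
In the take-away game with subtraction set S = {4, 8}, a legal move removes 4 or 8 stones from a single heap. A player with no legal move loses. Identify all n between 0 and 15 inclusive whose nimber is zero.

n :  0  1  2  3  4  5  6  7  8  9 10 11 12 13 14 15
G :  0  0  0  0  1  1  1  1  2  2  2  2  0  0  0  0
P-positions are exactly the n with G(n) = 0.

0, 1, 2, 3, 12, 13, 14, 15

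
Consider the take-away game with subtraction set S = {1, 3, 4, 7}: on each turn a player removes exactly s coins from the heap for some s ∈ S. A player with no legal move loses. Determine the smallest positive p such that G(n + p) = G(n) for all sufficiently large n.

8

n :  0  1  2  3  4  5  6  7  8  9 10 11 12 13 14 15 16 17
G :  0  1  0  1  2  3  2  3  0  1  0  1  2  3  2  3  0  1
G(n+8) = G(n) holds for n = 0,…,6 (a full window of length max(S) = 7), so the sequence is purely periodic with period 8.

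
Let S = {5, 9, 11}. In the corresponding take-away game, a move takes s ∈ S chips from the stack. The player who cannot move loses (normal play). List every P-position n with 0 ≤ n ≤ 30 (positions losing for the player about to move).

0, 1, 2, 3, 4, 16, 17, 18, 19, 20

n :  0  1  2  3  4  5  6  7  8  9 10 11 12 13 14 15 16 17 18 19 20 21 22 23 24 25 26 27 28 29 30
G :  0  0  0  0  0  1  1  1  1  1  2  2  2  2  2  3  0  0  0  0  0  1  1  1  1  1  2  2  2  2  2
P-positions are exactly the n with G(n) = 0.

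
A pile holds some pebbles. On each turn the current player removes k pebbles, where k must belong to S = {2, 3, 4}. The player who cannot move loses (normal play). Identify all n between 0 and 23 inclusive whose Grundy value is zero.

0, 1, 6, 7, 12, 13, 18, 19

n :  0  1  2  3  4  5  6  7  8  9 10 11 12 13 14 15 16 17 18 19 20 21 22 23
G :  0  0  1  1  2  2  0  0  1  1  2  2  0  0  1  1  2  2  0  0  1  1  2  2
P-positions are exactly the n with G(n) = 0.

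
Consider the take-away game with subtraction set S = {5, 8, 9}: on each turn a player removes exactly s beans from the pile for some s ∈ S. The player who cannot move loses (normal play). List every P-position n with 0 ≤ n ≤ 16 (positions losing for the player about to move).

n :  0  1  2  3  4  5  6  7  8  9 10 11 12 13 14 15 16
G :  0  0  0  0  0  1  1  1  1  1  2  2  2  2  0  0  0
P-positions are exactly the n with G(n) = 0.

0, 1, 2, 3, 4, 14, 15, 16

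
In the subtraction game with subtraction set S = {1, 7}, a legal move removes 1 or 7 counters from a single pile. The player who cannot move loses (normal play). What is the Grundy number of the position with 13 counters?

G(0) = 0
G(1) = mex{0} = 1
G(2) = mex{1} = 0
G(3) = mex{0} = 1
G(4) = mex{1} = 0
G(5) = mex{0} = 1
G(6) = mex{1} = 0
G(7) = mex{0,0} = 1
G(8) = mex{1,1} = 0
G(9) = mex{0,0} = 1
G(10) = mex{1,1} = 0
G(11) = mex{0,0} = 1
G(12) = mex{1,1} = 0
G(13) = mex{0,0} = 1

1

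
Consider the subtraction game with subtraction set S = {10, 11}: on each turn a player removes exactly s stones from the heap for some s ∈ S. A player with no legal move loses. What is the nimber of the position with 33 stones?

1

G(0) = 0
G(1) = mex{} = 0
G(2) = mex{} = 0
G(3) = mex{} = 0
G(4) = mex{} = 0
G(5) = mex{} = 0
G(6) = mex{} = 0
G(7) = mex{} = 0
G(8) = mex{} = 0
G(9) = mex{} = 0
G(10) = mex{0} = 1
G(11) = mex{0,0} = 1
G(12) = mex{0,0} = 1
G(13) = mex{0,0} = 1
G(14) = mex{0,0} = 1
G(15) = mex{0,0} = 1
G(16) = mex{0,0} = 1
G(17) = mex{0,0} = 1
G(18) = mex{0,0} = 1
G(19) = mex{0,0} = 1
G(20) = mex{1,0} = 2
G(21) = mex{1,1} = 0
G(22) = mex{1,1} = 0
G(23) = mex{1,1} = 0
G(24) = mex{1,1} = 0
G(25) = mex{1,1} = 0
G(26) = mex{1,1} = 0
G(27) = mex{1,1} = 0
G(28) = mex{1,1} = 0
G(29) = mex{1,1} = 0
G(30) = mex{2,1} = 0
G(31) = mex{0,2} = 1
G(32) = mex{0,0} = 1
G(33) = mex{0,0} = 1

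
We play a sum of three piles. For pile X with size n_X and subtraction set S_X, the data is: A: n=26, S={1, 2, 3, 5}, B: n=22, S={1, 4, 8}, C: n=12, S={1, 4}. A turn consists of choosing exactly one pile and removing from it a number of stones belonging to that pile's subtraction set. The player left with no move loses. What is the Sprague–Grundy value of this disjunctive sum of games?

1

Pile A, S = {1, 2, 3, 5}:
G(0) = 0
G(1) = mex{0} = 1
G(2) = mex{1,0} = 2
G(3) = mex{2,1,0} = 3
G(4) = mex{3,2,1} = 0
G(5) = mex{0,3,2,0} = 1
G(6) = mex{1,0,3,1} = 2
G(7) = mex{2,1,0,2} = 3
G(8) = mex{3,2,1,3} = 0
G(9) = mex{0,3,2,0} = 1
G(10) = mex{1,0,3,1} = 2
G(11) = mex{2,1,0,2} = 3
G(12) = mex{3,2,1,3} = 0
G(13) = mex{0,3,2,0} = 1
G(14) = mex{1,0,3,1} = 2
G(15) = mex{2,1,0,2} = 3
G(16) = mex{3,2,1,3} = 0
G(17) = mex{0,3,2,0} = 1
G(18) = mex{1,0,3,1} = 2
G(19) = mex{2,1,0,2} = 3
G(20) = mex{3,2,1,3} = 0
G(21) = mex{0,3,2,0} = 1
G(22) = mex{1,0,3,1} = 2
G(23) = mex{2,1,0,2} = 3
G(24) = mex{3,2,1,3} = 0
G(25) = mex{0,3,2,0} = 1
G(26) = mex{1,0,3,1} = 2
G_A(26) = 2.
Pile B, S = {1, 4, 8}:
G(0) = 0
G(1) = mex{0} = 1
G(2) = mex{1} = 0
G(3) = mex{0} = 1
G(4) = mex{1,0} = 2
G(5) = mex{2,1} = 0
G(6) = mex{0,0} = 1
G(7) = mex{1,1} = 0
G(8) = mex{0,2,0} = 1
G(9) = mex{1,0,1} = 2
G(10) = mex{2,1,0} = 3
G(11) = mex{3,0,1} = 2
G(12) = mex{2,1,2} = 0
G(13) = mex{0,2,0} = 1
G(14) = mex{1,3,1} = 0
G(15) = mex{0,2,0} = 1
G(16) = mex{1,0,1} = 2
G(17) = mex{2,1,2} = 0
G(18) = mex{0,0,3} = 1
G(19) = mex{1,1,2} = 0
G(20) = mex{0,2,0} = 1
G(21) = mex{1,0,1} = 2
G(22) = mex{2,1,0} = 3
G_B(22) = 3.
Pile C, S = {1, 4}:
G(0) = 0
G(1) = mex{0} = 1
G(2) = mex{1} = 0
G(3) = mex{0} = 1
G(4) = mex{1,0} = 2
G(5) = mex{2,1} = 0
G(6) = mex{0,0} = 1
G(7) = mex{1,1} = 0
G(8) = mex{0,2} = 1
G(9) = mex{1,0} = 2
G(10) = mex{2,1} = 0
G(11) = mex{0,0} = 1
G(12) = mex{1,1} = 0
G_C(12) = 0.
Combined Grundy value = 2 ⊕ 3 ⊕ 0 = 1.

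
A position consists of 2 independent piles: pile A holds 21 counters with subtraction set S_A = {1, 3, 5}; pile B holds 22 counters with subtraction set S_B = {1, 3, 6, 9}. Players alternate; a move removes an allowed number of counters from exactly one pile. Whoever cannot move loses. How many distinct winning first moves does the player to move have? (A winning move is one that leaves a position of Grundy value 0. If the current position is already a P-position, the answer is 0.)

Pile A, S = {1, 3, 5}:
G(0) = 0
G(1) = mex{0} = 1
G(2) = mex{1} = 0
G(3) = mex{0,0} = 1
G(4) = mex{1,1} = 0
G(5) = mex{0,0,0} = 1
G(6) = mex{1,1,1} = 0
G(7) = mex{0,0,0} = 1
G(8) = mex{1,1,1} = 0
G(9) = mex{0,0,0} = 1
G(10) = mex{1,1,1} = 0
G(11) = mex{0,0,0} = 1
G(12) = mex{1,1,1} = 0
G(13) = mex{0,0,0} = 1
G(14) = mex{1,1,1} = 0
G(15) = mex{0,0,0} = 1
G(16) = mex{1,1,1} = 0
G(17) = mex{0,0,0} = 1
G(18) = mex{1,1,1} = 0
G(19) = mex{0,0,0} = 1
G(20) = mex{1,1,1} = 0
G(21) = mex{0,0,0} = 1
G_A(21) = 1.
Pile B, S = {1, 3, 6, 9}:
G(0) = 0
G(1) = mex{0} = 1
G(2) = mex{1} = 0
G(3) = mex{0,0} = 1
G(4) = mex{1,1} = 0
G(5) = mex{0,0} = 1
G(6) = mex{1,1,0} = 2
G(7) = mex{2,0,1} = 3
G(8) = mex{3,1,0} = 2
G(9) = mex{2,2,1,0} = 3
G(10) = mex{3,3,0,1} = 2
G(11) = mex{2,2,1,0} = 3
G(12) = mex{3,3,2,1} = 0
G(13) = mex{0,2,3,0} = 1
G(14) = mex{1,3,2,1} = 0
G(15) = mex{0,0,3,2} = 1
G(16) = mex{1,1,2,3} = 0
G(17) = mex{0,0,3,2} = 1
G(18) = mex{1,1,0,3} = 2
G(19) = mex{2,0,1,2} = 3
G(20) = mex{3,1,0,3} = 2
G(21) = mex{2,2,1,0} = 3
G(22) = mex{3,3,0,1} = 2
G_B(22) = 2.
Combined Grundy value = 1 ⊕ 2 = 3.
A winning move leaves total XOR = 0, i.e. changes one component's Grundy value g to g ⊕ X where X is the current total.
Pile A: need g' = 1⊕3 = 2. Options: 21−1→G=0, 21−3→G=0, 21−5→G=0. Hits: 0.
Pile B: need g' = 2⊕3 = 1. Options: 22−1→G=3, 22−3→G=3, 22−6→G=0, 22−9→G=1. Hits: 1.

1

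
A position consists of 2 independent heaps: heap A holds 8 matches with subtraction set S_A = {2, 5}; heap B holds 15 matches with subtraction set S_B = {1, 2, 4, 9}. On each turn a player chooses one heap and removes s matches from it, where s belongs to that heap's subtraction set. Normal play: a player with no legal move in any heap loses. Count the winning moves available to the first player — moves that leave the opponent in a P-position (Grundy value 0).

Heap A, S = {2, 5}:
n : 0 1 2 3 4 5 6 7 8
G : 0 0 1 1 0 2 1 0 0
G_A(8) = 0.
Heap B, S = {1, 2, 4, 9}:
G(0) = 0
G(1) = mex{0} = 1
G(2) = mex{1,0} = 2
G(3) = mex{2,1} = 0
G(4) = mex{0,2,0} = 1
G(5) = mex{1,0,1} = 2
G(6) = mex{2,1,2} = 0
G(7) = mex{0,2,0} = 1
G(8) = mex{1,0,1} = 2
G(9) = mex{2,1,2,0} = 3
G(10) = mex{3,2,0,1} = 4
G(11) = mex{4,3,1,2} = 0
G(12) = mex{0,4,2,0} = 1
G(13) = mex{1,0,3,1} = 2
G(14) = mex{2,1,4,2} = 0
G(15) = mex{0,2,0,0} = 1
G_B(15) = 1.
Combined Grundy value = 0 ⊕ 1 = 1.
A winning move leaves total XOR = 0, i.e. changes one component's Grundy value g to g ⊕ X where X is the current total.
Heap A: need g' = 0⊕1 = 1. Options: 8−2→G=1, 8−5→G=1. Hits: 2.
Heap B: need g' = 1⊕1 = 0. Options: 15−1→G=0, 15−2→G=2, 15−4→G=0, 15−9→G=0. Hits: 3.

5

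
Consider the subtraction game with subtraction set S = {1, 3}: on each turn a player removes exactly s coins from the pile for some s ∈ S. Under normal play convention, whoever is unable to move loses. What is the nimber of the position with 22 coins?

G(0) = 0
G(1) = mex{0} = 1
G(2) = mex{1} = 0
G(3) = mex{0,0} = 1
G(4) = mex{1,1} = 0
G(5) = mex{0,0} = 1
G(6) = mex{1,1} = 0
G(7) = mex{0,0} = 1
G(8) = mex{1,1} = 0
G(9) = mex{0,0} = 1
G(10) = mex{1,1} = 0
G(11) = mex{0,0} = 1
G(12) = mex{1,1} = 0
G(13) = mex{0,0} = 1
G(14) = mex{1,1} = 0
G(15) = mex{0,0} = 1
G(16) = mex{1,1} = 0
G(17) = mex{0,0} = 1
G(18) = mex{1,1} = 0
G(19) = mex{0,0} = 1
G(20) = mex{1,1} = 0
G(21) = mex{0,0} = 1
G(22) = mex{1,1} = 0

0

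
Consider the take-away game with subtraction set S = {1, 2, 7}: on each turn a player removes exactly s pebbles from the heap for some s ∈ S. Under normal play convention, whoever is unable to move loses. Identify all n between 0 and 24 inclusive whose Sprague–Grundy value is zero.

n :  0  1  2  3  4  5  6  7  8  9 10 11 12 13 14 15 16 17 18 19 20 21 22 23 24
G :  0  1  2  0  1  2  0  1  2  0  1  2  0  1  2  0  1  2  0  1  2  0  1  2  0
P-positions are exactly the n with G(n) = 0.

0, 3, 6, 9, 12, 15, 18, 21, 24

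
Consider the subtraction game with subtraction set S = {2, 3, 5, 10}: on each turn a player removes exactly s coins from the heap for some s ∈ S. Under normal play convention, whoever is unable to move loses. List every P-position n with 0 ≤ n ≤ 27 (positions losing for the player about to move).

0, 1, 7, 8, 14, 15, 21, 22

n :  0  1  2  3  4  5  6  7  8  9 10 11 12 13 14 15 16 17 18 19 20 21 22 23 24 25 26 27
G :  0  0  1  1  2  2  3  0  0  1  1  2  2  3  0  0  1  1  2  2  3  0  0  1  1  2  2  3
P-positions are exactly the n with G(n) = 0.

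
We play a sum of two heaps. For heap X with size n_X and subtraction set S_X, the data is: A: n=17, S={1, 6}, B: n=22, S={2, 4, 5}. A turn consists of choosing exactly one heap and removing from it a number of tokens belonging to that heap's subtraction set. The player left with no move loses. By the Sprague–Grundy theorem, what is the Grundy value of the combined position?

1

Heap A, S = {1, 6}:
G(0) = 0
G(1) = mex{0} = 1
G(2) = mex{1} = 0
G(3) = mex{0} = 1
G(4) = mex{1} = 0
G(5) = mex{0} = 1
G(6) = mex{1,0} = 2
G(7) = mex{2,1} = 0
G(8) = mex{0,0} = 1
G(9) = mex{1,1} = 0
G(10) = mex{0,0} = 1
G(11) = mex{1,1} = 0
G(12) = mex{0,2} = 1
G(13) = mex{1,0} = 2
G(14) = mex{2,1} = 0
G(15) = mex{0,0} = 1
G(16) = mex{1,1} = 0
G(17) = mex{0,0} = 1
G_A(17) = 1.
Heap B, S = {2, 4, 5}:
G(0) = 0
G(1) = mex{} = 0
G(2) = mex{0} = 1
G(3) = mex{0} = 1
G(4) = mex{1,0} = 2
G(5) = mex{1,0,0} = 2
G(6) = mex{2,1,0} = 3
G(7) = mex{2,1,1} = 0
G(8) = mex{3,2,1} = 0
G(9) = mex{0,2,2} = 1
G(10) = mex{0,3,2} = 1
G(11) = mex{1,0,3} = 2
G(12) = mex{1,0,0} = 2
G(13) = mex{2,1,0} = 3
G(14) = mex{2,1,1} = 0
G(15) = mex{3,2,1} = 0
G(16) = mex{0,2,2} = 1
G(17) = mex{0,3,2} = 1
G(18) = mex{1,0,3} = 2
G(19) = mex{1,0,0} = 2
G(20) = mex{2,1,0} = 3
G(21) = mex{2,1,1} = 0
G(22) = mex{3,2,1} = 0
G_B(22) = 0.
Combined Grundy value = 1 ⊕ 0 = 1.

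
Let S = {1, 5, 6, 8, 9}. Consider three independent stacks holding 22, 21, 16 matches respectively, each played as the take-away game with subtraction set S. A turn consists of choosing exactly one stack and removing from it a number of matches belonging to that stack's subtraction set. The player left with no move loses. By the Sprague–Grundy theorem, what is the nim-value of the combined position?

1

All stacks use S = {1, 5, 6, 8, 9}:
n :  0  1  2  3  4  5  6  7  8  9 10 11 12 13 14 15 16 17 18 19 20 21 22
G :  0  1  0  1  0  1  2  3  2  3  2  3  4  5  0  1  0  1  0  1  2  3  2
Stack A: G(22) = 2.
Stack B: G(21) = 3.
Stack C: G(16) = 0.
Combined Grundy value = 2 ⊕ 3 ⊕ 0 = 1.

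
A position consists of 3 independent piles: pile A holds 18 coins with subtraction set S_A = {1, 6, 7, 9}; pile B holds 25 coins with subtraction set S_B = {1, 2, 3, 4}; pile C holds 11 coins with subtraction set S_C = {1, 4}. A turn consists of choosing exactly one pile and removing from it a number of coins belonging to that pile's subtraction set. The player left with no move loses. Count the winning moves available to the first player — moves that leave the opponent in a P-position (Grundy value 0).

Pile A, S = {1, 6, 7, 9}:
G(0) = 0
G(1) = mex{0} = 1
G(2) = mex{1} = 0
G(3) = mex{0} = 1
G(4) = mex{1} = 0
G(5) = mex{0} = 1
G(6) = mex{1,0} = 2
G(7) = mex{2,1,0} = 3
G(8) = mex{3,0,1} = 2
G(9) = mex{2,1,0,0} = 3
G(10) = mex{3,0,1,1} = 2
G(11) = mex{2,1,0,0} = 3
G(12) = mex{3,2,1,1} = 0
G(13) = mex{0,3,2,0} = 1
G(14) = mex{1,2,3,1} = 0
G(15) = mex{0,3,2,2} = 1
G(16) = mex{1,2,3,3} = 0
G(17) = mex{0,3,2,2} = 1
G(18) = mex{1,0,3,3} = 2
G_A(18) = 2.
Pile B, S = {1, 2, 3, 4}:
G(0) = 0
G(1) = mex{0} = 1
G(2) = mex{1,0} = 2
G(3) = mex{2,1,0} = 3
G(4) = mex{3,2,1,0} = 4
G(5) = mex{4,3,2,1} = 0
G(6) = mex{0,4,3,2} = 1
G(7) = mex{1,0,4,3} = 2
G(8) = mex{2,1,0,4} = 3
G(9) = mex{3,2,1,0} = 4
G(10) = mex{4,3,2,1} = 0
G(11) = mex{0,4,3,2} = 1
G(12) = mex{1,0,4,3} = 2
G(13) = mex{2,1,0,4} = 3
G(14) = mex{3,2,1,0} = 4
G(15) = mex{4,3,2,1} = 0
G(16) = mex{0,4,3,2} = 1
G(17) = mex{1,0,4,3} = 2
G(18) = mex{2,1,0,4} = 3
G(19) = mex{3,2,1,0} = 4
G(20) = mex{4,3,2,1} = 0
G(21) = mex{0,4,3,2} = 1
G(22) = mex{1,0,4,3} = 2
G(23) = mex{2,1,0,4} = 3
G(24) = mex{3,2,1,0} = 4
G(25) = mex{4,3,2,1} = 0
G_B(25) = 0.
Pile C, S = {1, 4}:
n :  0  1  2  3  4  5  6  7  8  9 10 11
G :  0  1  0  1  2  0  1  0  1  2  0  1
G_C(11) = 1.
Combined Grundy value = 2 ⊕ 0 ⊕ 1 = 3.
A winning move leaves total XOR = 0, i.e. changes one component's Grundy value g to g ⊕ X where X is the current total.
Pile A: need g' = 2⊕3 = 1. Options: 18−1→G=1, 18−6→G=0, 18−7→G=3, 18−9→G=3. Hits: 1.
Pile B: need g' = 0⊕3 = 3. Options: 25−1→G=4, 25−2→G=3, 25−3→G=2, 25−4→G=1. Hits: 1.
Pile C: need g' = 1⊕3 = 2. Options: 11−1→G=0, 11−4→G=0. Hits: 0.

2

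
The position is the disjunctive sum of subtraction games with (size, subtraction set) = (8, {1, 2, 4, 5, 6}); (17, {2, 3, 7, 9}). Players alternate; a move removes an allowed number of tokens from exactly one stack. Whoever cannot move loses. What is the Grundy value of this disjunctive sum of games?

5

Stack A, S = {1, 2, 4, 5, 6}:
G(0) = 0
G(1) = mex{0} = 1
G(2) = mex{1,0} = 2
G(3) = mex{2,1} = 0
G(4) = mex{0,2,0} = 1
G(5) = mex{1,0,1,0} = 2
G(6) = mex{2,1,2,1,0} = 3
G(7) = mex{3,2,0,2,1} = 4
G(8) = mex{4,3,1,0,2} = 5
G_A(8) = 5.
Stack B, S = {2, 3, 7, 9}:
G(0) = 0
G(1) = mex{} = 0
G(2) = mex{0} = 1
G(3) = mex{0,0} = 1
G(4) = mex{1,0} = 2
G(5) = mex{1,1} = 0
G(6) = mex{2,1} = 0
G(7) = mex{0,2,0} = 1
G(8) = mex{0,0,0} = 1
G(9) = mex{1,0,1,0} = 2
G(10) = mex{1,1,1,0} = 2
G(11) = mex{2,1,2,1} = 0
G(12) = mex{2,2,0,1} = 3
G(13) = mex{0,2,0,2} = 1
G(14) = mex{3,0,1,0} = 2
G(15) = mex{1,3,1,0} = 2
G(16) = mex{2,1,2,1} = 0
G(17) = mex{2,2,2,1} = 0
G_B(17) = 0.
Combined Grundy value = 5 ⊕ 0 = 5.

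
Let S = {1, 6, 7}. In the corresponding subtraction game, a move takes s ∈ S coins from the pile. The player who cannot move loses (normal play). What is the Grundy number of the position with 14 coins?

0

G(0) = 0
G(1) = mex{0} = 1
G(2) = mex{1} = 0
G(3) = mex{0} = 1
G(4) = mex{1} = 0
G(5) = mex{0} = 1
G(6) = mex{1,0} = 2
G(7) = mex{2,1,0} = 3
G(8) = mex{3,0,1} = 2
G(9) = mex{2,1,0} = 3
G(10) = mex{3,0,1} = 2
G(11) = mex{2,1,0} = 3
G(12) = mex{3,2,1} = 0
G(13) = mex{0,3,2} = 1
G(14) = mex{1,2,3} = 0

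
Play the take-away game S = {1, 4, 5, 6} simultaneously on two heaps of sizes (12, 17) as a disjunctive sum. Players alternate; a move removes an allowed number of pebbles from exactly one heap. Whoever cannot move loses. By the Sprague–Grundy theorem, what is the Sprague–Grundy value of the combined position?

5

All heaps use S = {1, 4, 5, 6}:
n :  0  1  2  3  4  5  6  7  8  9 10 11 12 13 14 15 16 17
G :  0  1  0  1  2  3  2  3  4  0  1  0  1  2  3  2  3  4
Heap A: G(12) = 1.
Heap B: G(17) = 4.
Combined Grundy value = 1 ⊕ 4 = 5.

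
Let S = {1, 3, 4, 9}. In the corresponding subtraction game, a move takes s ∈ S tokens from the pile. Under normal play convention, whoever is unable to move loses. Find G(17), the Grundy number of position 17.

3

n :  0  1  2  3  4  5  6  7  8  9 10 11 12 13 14 15 16 17
G :  0  1  0  1  2  3  2  0  1  4  3  2  0  1  0  1  2  3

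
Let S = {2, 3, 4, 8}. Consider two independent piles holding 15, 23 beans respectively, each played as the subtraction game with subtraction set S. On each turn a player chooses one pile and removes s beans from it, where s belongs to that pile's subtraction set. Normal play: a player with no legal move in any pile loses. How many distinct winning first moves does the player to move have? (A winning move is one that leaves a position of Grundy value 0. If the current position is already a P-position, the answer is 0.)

4

All piles use S = {2, 3, 4, 8}:
n :  0  1  2  3  4  5  6  7  8  9 10 11 12 13 14 15 16 17 18 19 20 21 22 23
G :  0  0  1  1  2  2  0  0  1  1  2  2  0  0  1  1  2  2  0  0  1  1  2  2
Pile A: G(15) = 1.
Pile B: G(23) = 2.
Combined Grundy value = 1 ⊕ 2 = 3.
A winning move leaves total XOR = 0, i.e. changes one component's Grundy value g to g ⊕ X where X is the current total.
Pile A: need g' = 1⊕3 = 2. Options: 15−2→G=0, 15−3→G=0, 15−4→G=2, 15−8→G=0. Hits: 1.
Pile B: need g' = 2⊕3 = 1. Options: 23−2→G=1, 23−3→G=1, 23−4→G=0, 23−8→G=1. Hits: 3.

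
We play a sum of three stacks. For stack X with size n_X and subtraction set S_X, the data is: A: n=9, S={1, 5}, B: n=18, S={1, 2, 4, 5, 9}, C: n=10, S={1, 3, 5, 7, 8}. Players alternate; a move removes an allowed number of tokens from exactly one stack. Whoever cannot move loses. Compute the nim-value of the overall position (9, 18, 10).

1

Stack A, S = {1, 5}:
G(0) = 0
G(1) = mex{0} = 1
G(2) = mex{1} = 0
G(3) = mex{0} = 1
G(4) = mex{1} = 0
G(5) = mex{0,0} = 1
G(6) = mex{1,1} = 0
G(7) = mex{0,0} = 1
G(8) = mex{1,1} = 0
G(9) = mex{0,0} = 1
G_A(9) = 1.
Stack B, S = {1, 2, 4, 5, 9}:
n :  0  1  2  3  4  5  6  7  8  9 10 11 12 13 14 15 16 17 18
G :  0  1  2  0  1  2  0  1  2  3  4  5  3  0  1  2  0  1  2
G_B(18) = 2.
Stack C, S = {1, 3, 5, 7, 8}:
n :  0  1  2  3  4  5  6  7  8  9 10
G :  0  1  0  1  0  1  0  1  2  3  2
G_C(10) = 2.
Combined Grundy value = 1 ⊕ 2 ⊕ 2 = 1.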